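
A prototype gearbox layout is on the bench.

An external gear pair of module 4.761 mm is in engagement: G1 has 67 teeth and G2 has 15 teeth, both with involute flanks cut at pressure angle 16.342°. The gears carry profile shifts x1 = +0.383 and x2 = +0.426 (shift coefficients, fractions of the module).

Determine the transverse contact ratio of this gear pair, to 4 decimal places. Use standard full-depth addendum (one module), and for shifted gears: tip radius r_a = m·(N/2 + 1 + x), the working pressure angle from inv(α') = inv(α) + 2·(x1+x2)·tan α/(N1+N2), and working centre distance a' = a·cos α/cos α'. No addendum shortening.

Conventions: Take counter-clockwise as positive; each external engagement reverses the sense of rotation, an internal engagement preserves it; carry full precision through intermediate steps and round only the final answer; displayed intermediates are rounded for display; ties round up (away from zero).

topology: single-mesh involute geometry — m = 4.761, 67T/15T pair
base radii: r_b1 = 153.049850, r_b2 = 34.264892
tip radii: r_a1 = 166.077963, r_a2 = 42.496686
inv(α') = inv(16.342°) + 2·(+0.383+0.426)·tan α/(67+15) = 0.01378031  ⇒  α' = 19.50043°
a' = a·cos α / cos α' = 195.2010·cos 16.342°/cos 19.50043° = 198.713128
action lengths: √(r_a1²−r_b1²) = 64.479711, √(r_a2²−r_b2²) = 25.137333
base pitch p_b = π·m·cos α = 14.352844
CR = (64.479711 + 25.137333 − 198.713128·sin 19.50043°)/14.352844 = 1.622245
contact ratio ≈ 1.6222

1.6222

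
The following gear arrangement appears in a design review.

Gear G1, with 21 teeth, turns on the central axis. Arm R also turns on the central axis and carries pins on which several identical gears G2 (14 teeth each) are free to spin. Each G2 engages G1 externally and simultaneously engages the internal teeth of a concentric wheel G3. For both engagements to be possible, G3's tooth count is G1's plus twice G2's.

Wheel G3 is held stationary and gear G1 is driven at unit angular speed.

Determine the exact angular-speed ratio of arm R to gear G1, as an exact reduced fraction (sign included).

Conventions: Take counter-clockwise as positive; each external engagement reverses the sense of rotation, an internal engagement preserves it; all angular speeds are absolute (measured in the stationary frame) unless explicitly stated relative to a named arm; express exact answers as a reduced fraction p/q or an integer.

topology: planetary set — G1 21T / G2 14T / G3 49T, arm = carrier (Willis)
ring teeth: 21 + 2·14 = 49
21(ω_sun−ω_arm) = −49(ω_ring−ω_arm),  ω_ring = 0, ω_sun = 1
21(1−ω_arm) = −49(0−ω_arm)  ⇒  70·ω_arm = 21  ⇒  ω_arm = 3/10
ω_out/ω_in = 3/10

3/10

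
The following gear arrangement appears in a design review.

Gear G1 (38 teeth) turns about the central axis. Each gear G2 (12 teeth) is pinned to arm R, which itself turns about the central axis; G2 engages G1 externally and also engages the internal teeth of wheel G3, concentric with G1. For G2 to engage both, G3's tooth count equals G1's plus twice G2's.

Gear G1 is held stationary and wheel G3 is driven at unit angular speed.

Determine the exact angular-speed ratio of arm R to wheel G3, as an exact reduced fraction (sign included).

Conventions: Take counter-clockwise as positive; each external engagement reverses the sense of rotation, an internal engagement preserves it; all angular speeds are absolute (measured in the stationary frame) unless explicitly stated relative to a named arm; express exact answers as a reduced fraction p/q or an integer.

recognized (axles ride arm R): planetary set, 38/12/62 teeth
ring teeth: 38 + 2·12 = 62
38(ω_sun−ω_arm) = −62(ω_ring−ω_arm),  ω_sun = 0, ω_ring = 1
38(0−ω_arm) = −62(1−ω_arm)  ⇒  100·ω_arm = 62  ⇒  ω_arm = 31/50
ω_out/ω_in = 31/50

31/50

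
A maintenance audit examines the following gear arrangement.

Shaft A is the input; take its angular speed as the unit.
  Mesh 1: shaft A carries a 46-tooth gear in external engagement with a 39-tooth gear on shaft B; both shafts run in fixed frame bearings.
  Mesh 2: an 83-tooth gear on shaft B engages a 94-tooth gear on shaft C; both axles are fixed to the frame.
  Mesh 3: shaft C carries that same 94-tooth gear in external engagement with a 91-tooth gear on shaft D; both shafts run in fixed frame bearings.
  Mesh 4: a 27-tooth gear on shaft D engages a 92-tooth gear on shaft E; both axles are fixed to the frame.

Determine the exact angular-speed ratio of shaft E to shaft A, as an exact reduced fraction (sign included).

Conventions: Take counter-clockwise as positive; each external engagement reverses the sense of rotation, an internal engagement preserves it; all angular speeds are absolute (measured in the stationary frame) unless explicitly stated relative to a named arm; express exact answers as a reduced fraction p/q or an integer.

747/2366

class = fixed-axis compound train [4 meshes; 4 ratios multiply, 4 sense flips]
mesh 1 [46T→39T]: running ratio 46/39, sense −
mesh 2 [83T→94T]: running ratio 1909/1833, sense +
mesh 3 [94T→91T]: running ratio 3818/3549, sense −
mesh 4 [27T→92T]: running ratio 747/2366, sense +
ω_out/ω_in = 747/2366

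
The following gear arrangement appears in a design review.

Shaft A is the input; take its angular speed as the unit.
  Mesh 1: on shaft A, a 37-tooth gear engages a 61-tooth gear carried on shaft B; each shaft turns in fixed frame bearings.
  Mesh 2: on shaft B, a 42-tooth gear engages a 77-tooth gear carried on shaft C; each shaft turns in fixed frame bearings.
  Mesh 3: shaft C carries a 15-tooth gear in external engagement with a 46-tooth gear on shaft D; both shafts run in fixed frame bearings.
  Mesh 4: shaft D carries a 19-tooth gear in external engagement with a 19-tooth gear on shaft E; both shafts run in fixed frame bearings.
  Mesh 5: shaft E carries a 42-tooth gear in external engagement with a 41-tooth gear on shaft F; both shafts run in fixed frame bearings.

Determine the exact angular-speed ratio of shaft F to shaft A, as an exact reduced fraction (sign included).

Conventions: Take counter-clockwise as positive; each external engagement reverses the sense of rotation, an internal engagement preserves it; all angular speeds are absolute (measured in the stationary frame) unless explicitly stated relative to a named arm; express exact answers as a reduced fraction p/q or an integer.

-69930/632753

class = fixed-axis compound train [5 meshes; 5 ratios multiply, 5 sense flips]
mesh 1 [37T→61T]: running ratio 37/61, sense −
mesh 2 [42T→77T]: running ratio 222/671, sense +
mesh 3 [15T→46T]: running ratio 1665/15433, sense −
mesh 4 [19T→19T]: running ratio 1665/15433, sense +
mesh 5 [42T→41T]: running ratio 69930/632753, sense −
ω_out/ω_in = -69930/632753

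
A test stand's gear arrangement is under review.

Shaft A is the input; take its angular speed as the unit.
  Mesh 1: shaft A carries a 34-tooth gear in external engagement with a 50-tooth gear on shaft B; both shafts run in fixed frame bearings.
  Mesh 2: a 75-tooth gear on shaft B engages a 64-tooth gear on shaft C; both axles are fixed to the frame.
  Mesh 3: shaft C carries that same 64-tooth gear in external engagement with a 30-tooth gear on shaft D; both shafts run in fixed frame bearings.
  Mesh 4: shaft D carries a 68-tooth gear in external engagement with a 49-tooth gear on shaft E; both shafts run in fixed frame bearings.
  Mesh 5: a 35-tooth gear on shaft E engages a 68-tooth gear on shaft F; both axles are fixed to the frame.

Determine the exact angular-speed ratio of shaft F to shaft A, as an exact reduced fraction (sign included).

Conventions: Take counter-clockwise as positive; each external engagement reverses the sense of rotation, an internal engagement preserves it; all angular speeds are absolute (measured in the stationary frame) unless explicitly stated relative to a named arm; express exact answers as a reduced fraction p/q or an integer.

-17/14

class = fixed-axis compound train [5 meshes; 5 ratios multiply, 5 sense flips]
mesh 1 [34T→50T]: running ratio 17/25, sense −
mesh 2 [75T→64T]: running ratio 51/64, sense +
mesh 3 [64T→30T]: running ratio 17/10, sense −
mesh 4 [68T→49T]: running ratio 578/245, sense +
mesh 5 [35T→68T]: running ratio 17/14, sense −
ω_out/ω_in = -17/14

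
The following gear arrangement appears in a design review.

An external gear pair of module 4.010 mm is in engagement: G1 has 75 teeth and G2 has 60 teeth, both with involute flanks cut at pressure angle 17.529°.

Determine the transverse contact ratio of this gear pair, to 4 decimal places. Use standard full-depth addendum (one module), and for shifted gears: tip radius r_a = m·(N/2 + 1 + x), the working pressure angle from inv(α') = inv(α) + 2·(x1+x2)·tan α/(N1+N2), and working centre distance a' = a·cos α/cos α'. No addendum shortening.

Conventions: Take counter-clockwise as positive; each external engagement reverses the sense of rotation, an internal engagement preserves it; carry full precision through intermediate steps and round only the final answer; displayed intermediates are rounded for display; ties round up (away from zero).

single-mesh involute tooth geometry (75T engaging 60T at module 4.010)
base radii: r_b1 = 143.392281, r_b2 = 114.713825
tip radii: r_a1 = 154.385000, r_a2 = 124.310000
no profile shift: α' = α, a' = a
action lengths: √(r_a1²−r_b1²) = 57.213477, √(r_a2²−r_b2²) = 47.892740
base pitch p_b = π·m·cos α = 12.012804
CR = (57.213477 + 47.892740 − 270.675000·sin 17.52900°)/12.012804 = 1.963074
contact ratio ≈ 1.9631

1.9631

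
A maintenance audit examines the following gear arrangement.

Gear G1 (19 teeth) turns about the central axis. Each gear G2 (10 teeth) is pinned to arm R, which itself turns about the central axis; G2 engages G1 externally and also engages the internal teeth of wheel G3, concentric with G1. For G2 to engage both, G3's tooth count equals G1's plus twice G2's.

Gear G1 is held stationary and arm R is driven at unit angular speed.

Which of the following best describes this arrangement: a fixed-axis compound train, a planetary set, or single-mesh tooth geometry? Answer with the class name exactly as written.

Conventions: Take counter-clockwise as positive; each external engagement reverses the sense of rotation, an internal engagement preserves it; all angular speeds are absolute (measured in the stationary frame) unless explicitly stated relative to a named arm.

class = planetary set [G3 = 19+2·10 = 39; Willis about the carrier]
classification: planetary set

planetary set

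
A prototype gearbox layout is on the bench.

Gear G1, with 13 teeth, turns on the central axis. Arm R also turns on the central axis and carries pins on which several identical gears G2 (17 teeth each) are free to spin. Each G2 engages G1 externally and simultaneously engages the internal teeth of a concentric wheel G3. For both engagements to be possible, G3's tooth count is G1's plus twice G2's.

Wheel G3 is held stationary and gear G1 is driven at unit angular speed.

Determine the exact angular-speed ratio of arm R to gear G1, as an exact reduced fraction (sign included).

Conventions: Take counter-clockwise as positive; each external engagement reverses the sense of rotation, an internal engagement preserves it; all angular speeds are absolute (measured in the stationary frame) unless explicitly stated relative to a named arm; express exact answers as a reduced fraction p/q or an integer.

planetary set (13T centre, 17T on arm, 47T internal) — Willis relation
ring teeth: 13 + 2·17 = 47
13(ω_sun−ω_arm) = −47(ω_ring−ω_arm),  ω_ring = 0, ω_sun = 1
13(1−ω_arm) = −47(0−ω_arm)  ⇒  60·ω_arm = 13  ⇒  ω_arm = 13/60
ω_out/ω_in = 13/60

13/60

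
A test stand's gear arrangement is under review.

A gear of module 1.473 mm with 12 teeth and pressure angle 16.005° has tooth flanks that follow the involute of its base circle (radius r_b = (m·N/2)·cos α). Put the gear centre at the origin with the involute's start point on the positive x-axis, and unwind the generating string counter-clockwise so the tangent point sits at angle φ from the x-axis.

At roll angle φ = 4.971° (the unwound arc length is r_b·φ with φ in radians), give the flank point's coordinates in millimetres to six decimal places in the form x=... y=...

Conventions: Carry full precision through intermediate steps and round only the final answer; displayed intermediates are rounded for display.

single-mesh involute tooth geometry (12T wheel at module 1.473)
pitch radius r_p = m·N/2 = 1.473·12/2 = 8.838000
base radius r_b = r_p·cos α = 8.838000·cos 16.005° = 8.495418
roll angle φ = 4.971° = 0.08676032 rad
x = r_b·(cos φ + φ·sin φ) = 8.527332
y = r_b·(sin φ − φ·cos φ) = 0.001848

x=8.527332 y=0.001848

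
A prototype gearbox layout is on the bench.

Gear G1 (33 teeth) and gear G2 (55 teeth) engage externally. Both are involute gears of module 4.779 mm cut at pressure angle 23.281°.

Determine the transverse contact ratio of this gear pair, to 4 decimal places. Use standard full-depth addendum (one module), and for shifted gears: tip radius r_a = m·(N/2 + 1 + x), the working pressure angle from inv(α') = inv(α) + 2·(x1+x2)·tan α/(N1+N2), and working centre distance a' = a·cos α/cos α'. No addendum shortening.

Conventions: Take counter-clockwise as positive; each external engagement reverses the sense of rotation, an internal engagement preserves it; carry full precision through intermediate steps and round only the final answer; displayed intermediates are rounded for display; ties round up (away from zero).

1.5780

topology: single-mesh involute geometry — m = 4.779, 33T/55T pair
base radii: r_b1 = 72.433051, r_b2 = 120.721751
tip radii: r_a1 = 83.632500, r_a2 = 136.201500
no profile shift: α' = α, a' = a
action lengths: √(r_a1²−r_b1²) = 41.807275, √(r_a2²−r_b2²) = 63.064311
base pitch p_b = π·m·cos α = 13.791221
CR = (41.807275 + 63.064311 − 210.276000·sin 23.28100°)/13.791221 = 1.577954
contact ratio ≈ 1.5780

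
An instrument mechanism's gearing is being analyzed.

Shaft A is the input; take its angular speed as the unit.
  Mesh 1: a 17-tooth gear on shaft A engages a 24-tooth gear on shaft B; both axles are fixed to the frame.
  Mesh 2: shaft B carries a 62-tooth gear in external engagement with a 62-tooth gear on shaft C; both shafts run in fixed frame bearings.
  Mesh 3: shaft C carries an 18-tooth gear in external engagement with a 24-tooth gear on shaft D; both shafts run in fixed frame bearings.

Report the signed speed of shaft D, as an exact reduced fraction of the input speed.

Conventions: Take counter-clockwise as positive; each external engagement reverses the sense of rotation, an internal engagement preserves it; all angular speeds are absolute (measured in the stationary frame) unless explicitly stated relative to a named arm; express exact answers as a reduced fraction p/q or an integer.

3-mesh fixed-axis compound train (all bearings frame-fixed)
mesh 1 [17T→24T]: |ω|/ω_in = 1×17/24 = 17/24, sense flips to −
mesh 2 [62T→62T]: |ω|/ω_in = (17/24)×62/62 = 17/24, sense flips to +
mesh 3 [18T→24T]: |ω|/ω_in = (17/24)×18/24 = 17/32, sense flips to −
signed output speed (× input speed) = -17/32

-17/32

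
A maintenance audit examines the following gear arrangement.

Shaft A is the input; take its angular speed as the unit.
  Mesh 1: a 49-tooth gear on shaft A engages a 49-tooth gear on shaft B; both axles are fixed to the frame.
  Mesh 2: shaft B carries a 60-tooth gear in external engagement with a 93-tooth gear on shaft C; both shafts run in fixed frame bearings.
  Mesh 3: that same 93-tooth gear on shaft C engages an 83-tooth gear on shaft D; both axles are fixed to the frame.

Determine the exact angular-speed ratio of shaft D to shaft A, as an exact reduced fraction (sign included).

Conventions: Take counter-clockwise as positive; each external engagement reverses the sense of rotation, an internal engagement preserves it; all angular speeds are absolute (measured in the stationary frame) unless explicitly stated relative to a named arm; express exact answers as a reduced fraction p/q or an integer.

-60/83

class = fixed-axis compound train [3 meshes; 3 ratios multiply, 3 sense flips]
mesh 1 [49T→49T]: running ratio 1, sense −
mesh 2 [60T→93T]: running ratio 20/31, sense +
mesh 3 [93T→83T]: running ratio 60/83, sense −
ω_out/ω_in = -60/83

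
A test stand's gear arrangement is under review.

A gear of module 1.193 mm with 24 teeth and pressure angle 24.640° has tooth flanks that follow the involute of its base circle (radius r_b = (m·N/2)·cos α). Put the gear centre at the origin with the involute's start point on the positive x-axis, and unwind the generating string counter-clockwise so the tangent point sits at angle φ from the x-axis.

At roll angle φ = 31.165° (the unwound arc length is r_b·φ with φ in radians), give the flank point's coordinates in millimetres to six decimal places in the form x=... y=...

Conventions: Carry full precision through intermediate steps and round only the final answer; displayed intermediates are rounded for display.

class = single-mesh tooth geometry [base-circle involute, m = 1.193, 24T]
pitch radius r_p = m·N/2 = 1.193·24/2 = 14.316000
base radius r_b = r_p·cos α = 14.316000·cos 24.640° = 13.012460
roll angle φ = 31.165° = 0.54393186 rad
x = r_b·(cos φ + φ·sin φ) = 14.797349
y = r_b·(sin φ − φ·cos φ) = 0.677591

x=14.797349 y=0.677591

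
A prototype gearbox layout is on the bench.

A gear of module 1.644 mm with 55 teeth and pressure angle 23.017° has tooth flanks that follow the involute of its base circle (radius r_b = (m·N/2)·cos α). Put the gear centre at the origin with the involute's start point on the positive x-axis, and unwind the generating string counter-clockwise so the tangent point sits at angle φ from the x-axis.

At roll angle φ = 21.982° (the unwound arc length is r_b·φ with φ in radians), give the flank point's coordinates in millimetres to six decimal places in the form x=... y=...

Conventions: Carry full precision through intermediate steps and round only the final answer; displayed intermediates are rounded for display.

x=44.561429 y=0.771813

class = single-mesh tooth geometry [base-circle involute, m = 1.644, 55T]
pitch radius r_p = m·N/2 = 1.644·55/2 = 45.210000
base radius r_b = r_p·cos α = 45.210000·cos 23.017° = 41.610781
roll angle φ = 21.982° = 0.38365828 rad
x = r_b·(cos φ + φ·sin φ) = 44.561429
y = r_b·(sin φ − φ·cos φ) = 0.771813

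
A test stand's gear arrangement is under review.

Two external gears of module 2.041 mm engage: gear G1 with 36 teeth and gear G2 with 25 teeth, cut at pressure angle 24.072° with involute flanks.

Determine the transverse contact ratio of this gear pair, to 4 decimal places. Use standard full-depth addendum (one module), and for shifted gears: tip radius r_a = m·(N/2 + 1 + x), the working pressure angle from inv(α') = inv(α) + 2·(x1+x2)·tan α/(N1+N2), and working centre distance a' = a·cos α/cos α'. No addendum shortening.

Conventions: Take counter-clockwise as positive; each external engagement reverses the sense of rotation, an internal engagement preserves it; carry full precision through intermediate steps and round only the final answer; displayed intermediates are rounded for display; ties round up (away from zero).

class = single-mesh tooth geometry [involute pair 36T × 25T, m = 2.041]
base radii: r_b1 = 33.543029, r_b2 = 23.293770
tip radii: r_a1 = 38.779000, r_a2 = 27.553500
no profile shift: α' = α, a' = a
action lengths: √(r_a1²−r_b1²) = 19.459600, √(r_a2²−r_b2²) = 14.717188
base pitch p_b = π·m·cos α = 5.854363
CR = (19.459600 + 14.717188 − 62.250500·sin 24.07200°)/5.854363 = 1.500725
contact ratio ≈ 1.5007

1.5007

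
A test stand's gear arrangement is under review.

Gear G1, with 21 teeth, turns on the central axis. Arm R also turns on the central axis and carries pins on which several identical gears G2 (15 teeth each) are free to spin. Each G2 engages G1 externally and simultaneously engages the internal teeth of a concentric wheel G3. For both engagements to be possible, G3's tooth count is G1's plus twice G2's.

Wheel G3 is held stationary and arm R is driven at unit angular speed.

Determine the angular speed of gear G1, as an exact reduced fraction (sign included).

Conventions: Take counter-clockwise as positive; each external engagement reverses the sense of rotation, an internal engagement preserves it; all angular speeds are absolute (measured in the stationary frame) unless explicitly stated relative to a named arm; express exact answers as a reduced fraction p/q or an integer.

24/7

class = planetary set [G3 = 21+2·15 = 51; Willis about the carrier]
ring teeth: 21 + 2·15 = 51
21(ω_sun−ω_arm) = −51(ω_ring−ω_arm),  ω_ring = 0, ω_arm = 1
ω_sun = 1 − (51/21)(0−1) = 24/7
exact speed ratio = 24/7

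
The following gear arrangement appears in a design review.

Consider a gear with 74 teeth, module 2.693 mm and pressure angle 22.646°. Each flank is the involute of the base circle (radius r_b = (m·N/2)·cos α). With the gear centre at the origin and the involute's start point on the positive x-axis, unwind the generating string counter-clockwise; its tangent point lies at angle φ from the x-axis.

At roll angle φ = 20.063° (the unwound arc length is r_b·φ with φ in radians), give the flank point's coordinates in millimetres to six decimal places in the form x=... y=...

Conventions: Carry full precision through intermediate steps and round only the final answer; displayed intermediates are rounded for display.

x=97.424972 y=1.300042

single-mesh involute tooth geometry (74T wheel at module 2.693)
pitch radius r_p = m·N/2 = 2.693·74/2 = 99.641000
base radius r_b = r_p·cos α = 99.641000·cos 22.646° = 91.958817
roll angle φ = 20.063° = 0.35016541 rad
x = r_b·(cos φ + φ·sin φ) = 97.424972
y = r_b·(sin φ − φ·cos φ) = 1.300042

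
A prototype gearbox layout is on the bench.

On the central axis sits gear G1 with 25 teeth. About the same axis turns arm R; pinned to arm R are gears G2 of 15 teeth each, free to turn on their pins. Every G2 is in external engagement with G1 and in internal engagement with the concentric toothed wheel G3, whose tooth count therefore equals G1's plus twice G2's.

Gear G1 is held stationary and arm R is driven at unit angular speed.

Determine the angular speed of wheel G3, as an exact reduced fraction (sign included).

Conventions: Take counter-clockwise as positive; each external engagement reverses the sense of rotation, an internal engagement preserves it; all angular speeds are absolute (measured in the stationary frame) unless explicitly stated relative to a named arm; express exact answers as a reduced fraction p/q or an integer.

recognized (axles ride arm R): planetary set, 25/15/55 teeth
ring teeth: 25 + 2·15 = 55
25(ω_sun−ω_arm) = −55(ω_ring−ω_arm),  ω_sun = 0, ω_arm = 1
ω_ring = 1 − (25/55)(0−1) = 16/11
exact speed ratio = 16/11

16/11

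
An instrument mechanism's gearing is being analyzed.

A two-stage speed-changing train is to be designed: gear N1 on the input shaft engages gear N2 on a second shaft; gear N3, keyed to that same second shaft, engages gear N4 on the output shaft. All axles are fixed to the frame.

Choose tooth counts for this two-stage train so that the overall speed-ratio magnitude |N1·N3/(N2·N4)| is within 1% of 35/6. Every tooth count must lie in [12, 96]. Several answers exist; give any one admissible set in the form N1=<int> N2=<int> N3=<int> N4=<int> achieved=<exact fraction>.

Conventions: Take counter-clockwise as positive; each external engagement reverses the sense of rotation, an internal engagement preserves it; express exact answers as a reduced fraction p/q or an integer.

design class (target 35/6): fixed-axis compound train
target = 35/6 in lowest terms: an exact hit needs N1·N3 = k·35 and N2·N4 = k·6 for one integer k, every count in [12, 96]; additionally prefer no 1:1 stage (N1 ≠ N2, N3 ≠ N4)
k = 1…23: no 1:1-free in-range split of k·35 and k·6 into factor pairs; take k = 24
k = 24: N1·N3 = 840 = 14·60, N2·N4 = 144 = 12·12
achieved = 14·60/(12·12) = 35/6; |achieved − target| = 0 ≤ 7/120 ✓

N1=14 N2=12 N3=60 N4=12 achieved=35/6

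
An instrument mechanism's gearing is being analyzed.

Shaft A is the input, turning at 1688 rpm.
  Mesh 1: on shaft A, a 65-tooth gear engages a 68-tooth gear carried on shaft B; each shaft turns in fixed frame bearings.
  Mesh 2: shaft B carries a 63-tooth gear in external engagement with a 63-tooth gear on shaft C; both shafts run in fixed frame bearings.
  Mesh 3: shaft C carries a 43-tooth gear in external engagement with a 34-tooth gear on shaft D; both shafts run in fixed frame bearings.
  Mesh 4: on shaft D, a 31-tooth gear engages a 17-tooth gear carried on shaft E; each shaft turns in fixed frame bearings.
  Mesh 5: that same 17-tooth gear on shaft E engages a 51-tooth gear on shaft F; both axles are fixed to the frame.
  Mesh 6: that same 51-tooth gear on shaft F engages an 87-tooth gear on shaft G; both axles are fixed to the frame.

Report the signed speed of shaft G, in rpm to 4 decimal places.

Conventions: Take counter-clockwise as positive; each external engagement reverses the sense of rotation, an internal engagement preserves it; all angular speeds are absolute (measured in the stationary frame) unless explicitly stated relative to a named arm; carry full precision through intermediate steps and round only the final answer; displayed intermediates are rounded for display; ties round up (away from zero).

topology: fixed-axis compound train — 6 meshes, A→G
mesh 1 [65T→68T]: ω = 1688.0000×65/68 = 1613.5294 rpm, sense flips to −
mesh 2 [63T→63T]: ω = 1613.5294×63/63 = 1613.5294 rpm, sense flips to +
mesh 3 [43T→34T]: ω = 1613.5294×43/34 = 2040.6401 rpm, sense flips to −
mesh 4 [31T→17T]: ω = 2040.6401×31/17 = 3721.1673 rpm, sense flips to +
mesh 5 [17T→51T]: ω = 3721.1673×17/51 = 1240.3891 rpm, sense flips to −
mesh 6 [51T→87T]: ω = 1240.3891×51/87 = 727.1246 rpm, sense flips to +
signed output speed = +727.1246 rpm

+727.1246 rpm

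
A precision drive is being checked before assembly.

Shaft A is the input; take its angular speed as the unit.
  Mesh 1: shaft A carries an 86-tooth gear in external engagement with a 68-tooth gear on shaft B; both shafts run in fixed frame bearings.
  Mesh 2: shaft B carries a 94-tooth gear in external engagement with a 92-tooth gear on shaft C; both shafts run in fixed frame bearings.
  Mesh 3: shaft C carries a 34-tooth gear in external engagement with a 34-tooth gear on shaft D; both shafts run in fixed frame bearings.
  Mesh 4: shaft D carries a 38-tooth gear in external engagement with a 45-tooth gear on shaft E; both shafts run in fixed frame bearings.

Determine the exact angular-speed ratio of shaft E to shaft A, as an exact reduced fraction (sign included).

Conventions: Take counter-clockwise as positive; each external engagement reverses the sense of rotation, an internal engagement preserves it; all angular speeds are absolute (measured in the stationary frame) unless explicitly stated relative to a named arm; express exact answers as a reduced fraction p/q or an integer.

38399/35190

class = fixed-axis compound train [4 meshes; 4 ratios multiply, 4 sense flips]
mesh 1 [86T→68T]: running ratio 43/34, sense −
mesh 2 [94T→92T]: running ratio 2021/1564, sense +
mesh 3 [34T→34T]: running ratio 2021/1564, sense −
mesh 4 [38T→45T]: running ratio 38399/35190, sense +
ω_out/ω_in = 38399/35190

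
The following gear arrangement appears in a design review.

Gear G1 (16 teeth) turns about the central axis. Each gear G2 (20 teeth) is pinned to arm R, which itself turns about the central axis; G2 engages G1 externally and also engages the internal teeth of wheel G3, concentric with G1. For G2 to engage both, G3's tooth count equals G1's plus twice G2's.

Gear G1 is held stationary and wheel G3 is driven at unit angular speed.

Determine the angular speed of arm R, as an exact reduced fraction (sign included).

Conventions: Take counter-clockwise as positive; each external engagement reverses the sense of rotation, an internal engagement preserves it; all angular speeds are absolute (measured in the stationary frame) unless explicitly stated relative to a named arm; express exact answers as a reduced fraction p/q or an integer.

class = planetary set [G3 = 16+2·20 = 56; Willis about the carrier]
ring teeth: 16 + 2·20 = 56
16(ω_sun−ω_arm) = −56(ω_ring−ω_arm),  ω_sun = 0, ω_ring = 1
16(0−ω_arm) = −56(1−ω_arm)  ⇒  72·ω_arm = 56  ⇒  ω_arm = 7/9
exact speed ratio = 7/9

7/9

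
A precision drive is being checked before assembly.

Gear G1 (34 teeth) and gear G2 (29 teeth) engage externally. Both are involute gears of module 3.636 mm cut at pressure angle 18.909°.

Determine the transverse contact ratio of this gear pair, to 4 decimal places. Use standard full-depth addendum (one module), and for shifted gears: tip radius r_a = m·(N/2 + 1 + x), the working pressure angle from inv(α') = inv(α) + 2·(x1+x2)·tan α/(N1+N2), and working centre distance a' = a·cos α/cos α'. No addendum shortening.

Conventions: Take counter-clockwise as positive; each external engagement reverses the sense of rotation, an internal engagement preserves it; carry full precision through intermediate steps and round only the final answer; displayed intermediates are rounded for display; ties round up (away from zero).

1.7135

topology: single-mesh involute geometry — m = 3.636, 34T/29T pair
base radii: r_b1 = 58.476282, r_b2 = 49.876829
tip radii: r_a1 = 65.448000, r_a2 = 56.358000
no profile shift: α' = α, a' = a
action lengths: √(r_a1²−r_b1²) = 29.393283, √(r_a2²−r_b2²) = 26.239780
base pitch p_b = π·m·cos α = 10.806392
CR = (29.393283 + 26.239780 − 114.534000·sin 18.90900°)/10.806392 = 1.713475
contact ratio ≈ 1.7135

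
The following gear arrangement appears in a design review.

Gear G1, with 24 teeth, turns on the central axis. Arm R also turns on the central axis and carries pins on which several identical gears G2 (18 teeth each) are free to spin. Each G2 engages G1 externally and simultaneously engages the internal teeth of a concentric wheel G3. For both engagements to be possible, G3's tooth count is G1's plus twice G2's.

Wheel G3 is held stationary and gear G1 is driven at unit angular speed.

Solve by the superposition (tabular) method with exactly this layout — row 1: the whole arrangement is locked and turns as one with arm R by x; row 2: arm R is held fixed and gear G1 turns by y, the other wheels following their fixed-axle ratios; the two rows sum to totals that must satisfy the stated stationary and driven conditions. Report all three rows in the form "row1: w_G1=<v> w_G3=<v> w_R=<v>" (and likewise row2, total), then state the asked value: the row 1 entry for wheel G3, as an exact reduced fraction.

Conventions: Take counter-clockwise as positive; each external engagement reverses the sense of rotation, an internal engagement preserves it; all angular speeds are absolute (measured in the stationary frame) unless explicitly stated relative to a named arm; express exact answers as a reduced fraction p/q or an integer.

row1: w_G1=2/7 w_G3=2/7 w_R=2/7
row2: w_G1=5/7 w_G3=-2/7 w_R=0
total: w_G1=1 w_G3=0 w_R=2/7
asked value: 2/7

topology: planetary set — G1 24T / G2 18T / G3 60T, arm = carrier (Willis)
row 1: whole set turns with the arm by x
superposition row 2 [arm held]: sun y, ring −(24/60)·y, arm 0
boundary: total ω_ring = x − (24/60)·y = 0 and total ω_sun = x + y = 1  ⇒  y = 5/7, x = 2/7
row 2 ring = −(24/60)·5/7 = -2/7
totals (row 1 + row 2): sun 2/7 + 5/7 = 1, ring 2/7 + (-2/7) = 0, arm 2/7 + 0 = 2/7
asked cell (row1, ring) = 2/7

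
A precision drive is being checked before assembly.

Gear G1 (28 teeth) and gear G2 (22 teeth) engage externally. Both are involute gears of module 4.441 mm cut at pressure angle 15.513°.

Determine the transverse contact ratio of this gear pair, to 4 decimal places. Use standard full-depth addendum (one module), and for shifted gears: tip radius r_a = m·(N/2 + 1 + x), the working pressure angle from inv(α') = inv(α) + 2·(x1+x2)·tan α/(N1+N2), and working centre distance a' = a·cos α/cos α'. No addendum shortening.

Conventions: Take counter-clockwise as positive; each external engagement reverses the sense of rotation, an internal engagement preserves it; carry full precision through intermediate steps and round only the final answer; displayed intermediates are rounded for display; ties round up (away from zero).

single-mesh involute tooth geometry (28T engaging 22T at module 4.441)
base radii: r_b1 = 59.908988, r_b2 = 47.071348
tip radii: r_a1 = 66.615000, r_a2 = 53.292000
no profile shift: α' = α, a' = a
action lengths: √(r_a1²−r_b1²) = 29.128531, √(r_a2²−r_b2²) = 24.986506
base pitch p_b = π·m·cos α = 13.443546
CR = (29.128531 + 24.986506 − 111.025000·sin 15.51300°)/13.443546 = 1.816531
contact ratio ≈ 1.8165

1.8165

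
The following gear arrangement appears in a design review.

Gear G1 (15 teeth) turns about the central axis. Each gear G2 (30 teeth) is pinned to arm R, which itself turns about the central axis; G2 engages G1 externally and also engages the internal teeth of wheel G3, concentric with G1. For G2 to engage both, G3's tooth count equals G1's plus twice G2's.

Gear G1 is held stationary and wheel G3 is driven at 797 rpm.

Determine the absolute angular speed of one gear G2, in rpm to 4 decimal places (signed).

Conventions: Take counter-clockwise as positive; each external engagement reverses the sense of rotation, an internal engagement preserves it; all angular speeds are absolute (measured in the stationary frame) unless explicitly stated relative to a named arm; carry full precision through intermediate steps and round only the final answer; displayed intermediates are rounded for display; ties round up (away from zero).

topology: planetary set — G1 15T / G2 30T / G3 75T, arm = carrier (Willis)
normalise by the input: solve with ω_ring = 1, then scale by 797 rpm
ring teeth: 15 + 2·30 = 75
15(ω_sun−ω_arm) = −75(ω_ring−ω_arm),  ω_sun = 0, ω_ring = 1
15(0−ω_arm) = −75(1−ω_arm)  ⇒  90·ω_arm = 75  ⇒  ω_arm = 5/6
sun–planet mesh: 15·(0−5/6) = −30·(ω_p−ω_arm)  ⇒  ω_p−ω_arm = 5/12
ω_p = 5/6 + 5/12 = 5/4
scale: ω_p = 5/4 × 797 rpm = +996.2500 rpm

+996.2500 rpm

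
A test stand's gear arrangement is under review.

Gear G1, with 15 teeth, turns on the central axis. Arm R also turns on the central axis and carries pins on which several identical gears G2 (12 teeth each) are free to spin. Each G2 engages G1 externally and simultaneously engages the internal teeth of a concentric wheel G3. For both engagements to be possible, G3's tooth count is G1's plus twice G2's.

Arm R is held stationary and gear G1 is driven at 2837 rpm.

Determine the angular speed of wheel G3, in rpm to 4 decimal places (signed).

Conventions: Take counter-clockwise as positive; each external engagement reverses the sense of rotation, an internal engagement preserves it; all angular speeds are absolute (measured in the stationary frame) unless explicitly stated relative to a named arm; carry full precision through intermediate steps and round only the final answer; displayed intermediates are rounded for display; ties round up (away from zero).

-1091.1538 rpm

topology: planetary set — G1 15T / G2 12T / G3 39T, arm = carrier (Willis)
normalise by the input: solve with ω_sun = 1, then scale by 2837 rpm
ring teeth: 15 + 2·12 = 39
15(ω_sun−ω_arm) = −39(ω_ring−ω_arm),  ω_arm = 0, ω_sun = 1
ω_ring = 0 − (15/39)(1−0) = -5/13
scale: ω_ring = -5/13 × 2837 rpm = -1091.1538 rpm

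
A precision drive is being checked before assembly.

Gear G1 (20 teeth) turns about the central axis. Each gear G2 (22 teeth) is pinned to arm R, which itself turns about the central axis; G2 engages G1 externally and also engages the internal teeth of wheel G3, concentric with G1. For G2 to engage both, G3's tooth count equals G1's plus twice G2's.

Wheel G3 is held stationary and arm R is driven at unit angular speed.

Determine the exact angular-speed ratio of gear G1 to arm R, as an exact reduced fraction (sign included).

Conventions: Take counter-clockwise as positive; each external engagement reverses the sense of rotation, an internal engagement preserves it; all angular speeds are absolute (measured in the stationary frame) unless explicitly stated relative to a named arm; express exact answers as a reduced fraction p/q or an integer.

21/5

recognized (axles ride arm R): planetary set, 20/22/64 teeth
ring teeth: 20 + 2·22 = 64
20(ω_sun−ω_arm) = −64(ω_ring−ω_arm),  ω_ring = 0, ω_arm = 1
ω_sun = 1 − (64/20)(0−1) = 21/5
ω_out/ω_in = 21/5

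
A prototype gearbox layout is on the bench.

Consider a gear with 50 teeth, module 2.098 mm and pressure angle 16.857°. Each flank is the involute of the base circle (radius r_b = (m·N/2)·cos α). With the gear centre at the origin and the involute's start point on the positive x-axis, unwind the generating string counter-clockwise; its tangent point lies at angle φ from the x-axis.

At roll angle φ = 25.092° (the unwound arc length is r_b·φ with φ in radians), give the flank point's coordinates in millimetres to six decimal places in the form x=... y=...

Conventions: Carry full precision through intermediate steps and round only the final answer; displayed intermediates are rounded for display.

x=54.781518 y=1.378593

single-mesh involute tooth geometry (50T wheel at module 2.098)
pitch radius r_p = m·N/2 = 2.098·50/2 = 52.450000
base radius r_b = r_p·cos α = 52.450000·cos 16.857° = 50.196301
roll angle φ = 25.092° = 0.43793802 rad
x = r_b·(cos φ + φ·sin φ) = 54.781518
y = r_b·(sin φ − φ·cos φ) = 1.378593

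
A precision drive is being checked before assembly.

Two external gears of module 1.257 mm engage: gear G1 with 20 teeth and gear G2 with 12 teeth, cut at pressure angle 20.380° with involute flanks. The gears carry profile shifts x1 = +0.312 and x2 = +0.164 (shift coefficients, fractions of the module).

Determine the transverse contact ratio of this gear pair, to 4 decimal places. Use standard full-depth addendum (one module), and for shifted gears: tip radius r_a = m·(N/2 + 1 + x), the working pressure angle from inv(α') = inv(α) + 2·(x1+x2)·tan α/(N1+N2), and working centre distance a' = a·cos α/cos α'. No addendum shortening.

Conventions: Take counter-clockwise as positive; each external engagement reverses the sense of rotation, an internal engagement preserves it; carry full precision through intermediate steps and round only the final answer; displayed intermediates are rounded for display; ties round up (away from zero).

topology: single-mesh involute geometry — m = 1.257, 20T/12T pair
base radii: r_b1 = 11.783163, r_b2 = 7.069898
tip radii: r_a1 = 14.219184, r_a2 = 9.005148
inv(α') = inv(20.380°) + 2·(+0.312+0.164)·tan α/(20+12) = 0.02685338  ⇒  α' = 24.14461°
a' = a·cos α / cos α' = 20.1120·cos 20.380°/cos 24.14461° = 20.660527
action lengths: √(r_a1²−r_b1²) = 7.958785, √(r_a2²−r_b2²) = 5.577565
base pitch p_b = π·m·cos α = 3.701790
CR = (7.958785 + 5.577565 − 20.660527·sin 24.14461°)/3.701790 = 1.373753
contact ratio ≈ 1.3738

1.3738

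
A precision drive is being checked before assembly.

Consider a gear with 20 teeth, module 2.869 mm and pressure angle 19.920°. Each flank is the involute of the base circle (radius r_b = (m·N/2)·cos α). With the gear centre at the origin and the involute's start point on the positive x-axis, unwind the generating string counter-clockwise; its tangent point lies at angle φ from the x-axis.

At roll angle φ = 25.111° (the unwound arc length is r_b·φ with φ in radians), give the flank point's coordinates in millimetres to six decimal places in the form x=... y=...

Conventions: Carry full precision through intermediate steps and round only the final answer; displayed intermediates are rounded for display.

x=29.440914 y=0.742462

class = single-mesh tooth geometry [base-circle involute, m = 2.869, 20T]
pitch radius r_p = m·N/2 = 2.869·20/2 = 28.690000
base radius r_b = r_p·cos α = 28.690000·cos 19.920° = 26.973456
roll angle φ = 25.111° = 0.43826963 rad
x = r_b·(cos φ + φ·sin φ) = 29.440914
y = r_b·(sin φ − φ·cos φ) = 0.742462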